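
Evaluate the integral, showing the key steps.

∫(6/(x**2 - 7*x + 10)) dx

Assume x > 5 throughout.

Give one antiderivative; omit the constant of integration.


Step 1. Decompose ∫(6/(x**2 - 7*x + 10)) dx by partial fractions, 6/(x**2 - 7*x + 10) = -2/(x - 2) + 2/(x - 5): now ∫(2/(x - 5)) dx + ∫(-2/(x - 2)) dx.
Step 2. Evaluate the standard form [assuming x > 2]: now -2*log(x - 2) + ∫(2/(x - 5)) dx.
Step 3. Evaluate the standard form [assuming x > 5]: now 2*log(x - 5) - 2*log(x - 2).
Answer: 2*log(x - 5) - 2*log(x - 2).


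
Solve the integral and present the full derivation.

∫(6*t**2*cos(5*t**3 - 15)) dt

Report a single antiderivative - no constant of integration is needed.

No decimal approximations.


Step 1. Substitute u = t**3 - 3, turning ∫(6*t**2*cos(5*t**3 - 15)) dt into ∫(2*cos(5*u)) du: now ∫(2*cos(5*u)) du.
Step 2. Evaluate the standard form: now 2*sin(5*u)/5.
Step 3. Substitute back u = t**3 - 3: now 2*sin(5*t**3 - 15)/5.
Answer: 2*sin(5*t**3 - 15)/5.


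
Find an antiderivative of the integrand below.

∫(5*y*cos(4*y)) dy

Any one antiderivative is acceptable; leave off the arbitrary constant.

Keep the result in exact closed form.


Answer: 5*y*sin(4*y)/4 + 5*cos(4*y)/16.


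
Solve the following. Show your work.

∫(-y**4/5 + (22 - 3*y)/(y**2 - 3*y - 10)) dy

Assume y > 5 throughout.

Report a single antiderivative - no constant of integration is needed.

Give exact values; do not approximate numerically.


Step 1. Rewrite: now ∫(-y**4/5) dy + ∫((22 - 3*y)/(y**2 - 3*y - 10)) dy.
Step 2. Evaluate the standard form: now -y**5/25 + ∫((22 - 3*y)/(y**2 - 3*y - 10)) dy.
Step 3. Decompose ∫((22 - 3*y)/(y**2 - 3*y - 10)) dy by partial fractions, (22 - 3*y)/(y**2 - 3*y - 10) = -4/(y + 2) + 1/(y - 5): now -y**5/25 + ∫(1/(y - 5)) dy + ∫(-4/(y + 2)) dy.
Step 4. Evaluate the standard form [assuming y > 5]: now -y**5/25 + log(y - 5) + ∫(-4/(y + 2)) dy.
Step 5. Evaluate the standard form [assuming y > -2]: now -y**5/25 + log(y - 5) - 4*log(y + 2).
Answer: -y**5/25 + log(y - 5) - 4*log(y + 2).


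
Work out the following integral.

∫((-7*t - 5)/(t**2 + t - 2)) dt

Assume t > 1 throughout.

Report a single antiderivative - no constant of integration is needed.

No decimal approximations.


Answer: -4*log(t - 1) - 3*log(t + 2).


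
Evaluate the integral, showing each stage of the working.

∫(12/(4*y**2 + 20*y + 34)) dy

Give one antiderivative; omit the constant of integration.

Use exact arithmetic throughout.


Step 1. Substitute u = 2*y + 5, turning ∫(12/(4*y**2 + 20*y + 34)) dy into ∫(6/(u**2 + 9)) du: now ∫(6/(u**2 + 9)) du.
Step 2. Evaluate the standard form: now 2*atan(u/3).
Step 3. Substitute back u = 2*y + 5: now 2*atan(2*y/3 + 5/3).
Answer: 2*atan(2*y/3 + 5/3).


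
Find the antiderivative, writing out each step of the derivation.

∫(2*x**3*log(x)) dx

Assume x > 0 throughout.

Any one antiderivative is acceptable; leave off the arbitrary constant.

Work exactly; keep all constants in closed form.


Step 1. Integrate ∫(2*x**3*log(x)) dx by parts with u = log(x), dv = (2*x**3) dx, so v = x**4/2 [assuming x > 0]: now x**4*log(x)/2 + ∫(-x**3/2) dx.
Step 2. Evaluate the standard form: now x**4*log(x)/2 - x**4/8.
Answer: x**4*log(x)/2 - x**4/8.


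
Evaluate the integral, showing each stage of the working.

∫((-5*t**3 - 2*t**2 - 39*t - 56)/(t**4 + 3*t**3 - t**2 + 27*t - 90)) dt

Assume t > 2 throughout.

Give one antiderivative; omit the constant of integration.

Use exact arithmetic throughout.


Step 1. Decompose ∫((-5*t**3 - 2*t**2 - 39*t - 56)/(t**4 + 3*t**3 - t**2 + 27*t - 90)) dt by partial fractions, (-5*t**3 - 2*t**2 - 39*t - 56)/(t**4 + 3*t**3 - t**2 + 27*t - 90) = 2/(t**2 + 9) - 3/(t + 5) - 2/(t - 2): now ∫(-2/(t - 2)) dt + ∫(-3/(t + 5)) dt + ∫(2/(t**2 + 9)) dt.
Step 2. Evaluate the standard form [assuming t > 2]: now -2*log(t - 2) + ∫(-3/(t + 5)) dt + ∫(2/(t**2 + 9)) dt.
Step 3. Evaluate the standard form [assuming t > -5]: now -2*log(t - 2) - 3*log(t + 5) + ∫(2/(t**2 + 9)) dt.
Step 4. Evaluate the standard form: now -2*log(t - 2) - 3*log(t + 5) + 2*atan(t/3)/3.
Answer: -2*log(t - 2) - 3*log(t + 5) + 2*atan(t/3)/3.


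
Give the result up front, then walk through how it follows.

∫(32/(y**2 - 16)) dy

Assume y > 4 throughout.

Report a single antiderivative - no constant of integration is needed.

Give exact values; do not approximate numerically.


The answer is 4*log(y - 4) - 4*log(y + 4).
Step 1. Decompose ∫(32/(y**2 - 16)) dy by partial fractions, 32/(y**2 - 16) = -4/(y + 4) + 4/(y - 4): now ∫(4/(y - 4)) dy + ∫(-4/(y + 4)) dy.
Step 2. Evaluate the standard form [assuming y > 4]: now 4*log(y - 4) + ∫(-4/(y + 4)) dy.
Step 3. Evaluate the standard form [assuming y > -4]: now 4*log(y - 4) - 4*log(y + 4).
Answer: 4*log(y - 4) - 4*log(y + 4).


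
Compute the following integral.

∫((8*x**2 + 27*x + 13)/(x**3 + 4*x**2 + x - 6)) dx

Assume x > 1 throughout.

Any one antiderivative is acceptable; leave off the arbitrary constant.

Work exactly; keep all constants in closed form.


Answer: 4*log(x - 1) + 3*log(x + 2) + log(x + 3).


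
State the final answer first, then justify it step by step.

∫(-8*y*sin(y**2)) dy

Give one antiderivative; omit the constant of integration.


The answer is 4*cos(y**2).
Step 1. Substitute u = y**2, turning ∫(-8*y*sin(y**2)) dy into ∫(-4*sin(u)) du: now ∫(-4*sin(u)) du.
Step 2. Evaluate the standard form: now 4*cos(u).
Step 3. Substitute back u = y**2: now 4*cos(y**2).
Answer: 4*cos(y**2).


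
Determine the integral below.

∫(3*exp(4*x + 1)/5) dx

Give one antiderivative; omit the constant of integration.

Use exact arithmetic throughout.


Answer: 3*exp(4*x + 1)/20.


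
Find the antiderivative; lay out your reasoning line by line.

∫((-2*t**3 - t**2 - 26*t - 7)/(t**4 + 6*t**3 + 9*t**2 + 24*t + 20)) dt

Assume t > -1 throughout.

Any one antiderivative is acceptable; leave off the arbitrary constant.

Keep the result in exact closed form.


Step 1. Decompose ∫((-2*t**3 - t**2 - 26*t - 7)/(t**4 + 6*t**3 + 9*t**2 + 24*t + 20)) dt by partial fractions, (-2*t**3 - t**2 - 26*t - 7)/(t**4 + 6*t**3 + 9*t**2 + 24*t + 20) = -3/(t**2 + 4) - 3/(t + 5) + 1/(t + 1): now ∫(1/(t + 1)) dt + ∫(-3/(t + 5)) dt + ∫(-3/(t**2 + 4)) dt.
Step 2. Evaluate the standard form [assuming t > -1]: now log(t + 1) + ∫(-3/(t + 5)) dt + ∫(-3/(t**2 + 4)) dt.
Step 3. Evaluate the standard form [assuming t > -5]: now log(t + 1) - 3*log(t + 5) + ∫(-3/(t**2 + 4)) dt.
Step 4. Evaluate the standard form: now log(t + 1) - 3*log(t + 5) - 3*atan(t/2)/2.
Answer: log(t + 1) - 3*log(t + 5) - 3*atan(t/2)/2.


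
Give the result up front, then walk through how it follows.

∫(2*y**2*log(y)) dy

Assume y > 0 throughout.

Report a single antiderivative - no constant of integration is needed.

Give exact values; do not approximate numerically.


The answer is 2*y**3*log(y)/3 - 2*y**3/9.
Step 1. Integrate ∫(2*y**2*log(y)) dy by parts with u = log(y), dv = (2*y**2) dy, so v = 2*y**3/3 [assuming y > 0]: now 2*y**3*log(y)/3 + ∫(-2*y**2/3) dy.
Step 2. Evaluate the standard form: now 2*y**3*log(y)/3 - 2*y**3/9.
Answer: 2*y**3*log(y)/3 - 2*y**3/9.


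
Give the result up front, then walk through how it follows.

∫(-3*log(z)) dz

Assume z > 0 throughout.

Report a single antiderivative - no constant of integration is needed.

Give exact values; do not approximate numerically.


The answer is -3*z*log(z) + 3*z.
Step 1. Integrate ∫(-3*log(z)) dz by parts with u = log(z), dv = (-3) dz, so v = -3*z [assuming z > 0]: now -3*z*log(z) + ∫(3) dz.
Step 2. Evaluate the standard form: now -3*z*log(z) + 3*z.
Answer: -3*z*log(z) + 3*z.


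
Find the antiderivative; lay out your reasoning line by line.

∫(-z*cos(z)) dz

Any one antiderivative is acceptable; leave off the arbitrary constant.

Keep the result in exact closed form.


Step 1. Integrate ∫(-z*cos(z)) dz by parts with u = z, dv = (-cos(z)) dz, so v = -sin(z): now -z*sin(z) + ∫(sin(z)) dz.
Step 2. Evaluate the standard form: now -z*sin(z) - cos(z).
Answer: -z*sin(z) - cos(z).


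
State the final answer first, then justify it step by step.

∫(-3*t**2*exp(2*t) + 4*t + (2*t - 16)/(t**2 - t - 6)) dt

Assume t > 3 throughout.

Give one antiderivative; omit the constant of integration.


The answer is -3*t**2*exp(2*t)/2 + 2*t**2 + 3*t*exp(2*t)/2 - 3*exp(2*t)/4 - 2*log(t - 3) + 4*log(t + 2).
Step 1. Rewrite: now ∫(4*t) dt + ∫(-3*t**2*exp(2*t)) dt + ∫((2*t - 16)/(t**2 - t - 6)) dt.
Step 2. Evaluate the standard form: now 2*t**2 + ∫(-3*t**2*exp(2*t)) dt + ∫((2*t - 16)/(t**2 - t - 6)) dt.
Step 3. Integrate ∫(-3*t**2*exp(2*t)) dt by parts with u = t**2, dv = (-3*exp(2*t)) dt, so v = -3*exp(2*t)/2: now -3*t**2*exp(2*t)/2 + 2*t**2 + ∫(3*t*exp(2*t)) dt + ∫((2*t - 16)/(t**2 - t - 6)) dt.
Step 4. Integrate ∫(3*t*exp(2*t)) dt by parts with u = t, dv = (3*exp(2*t)) dt, so v = 3*exp(2*t)/2: now -3*t**2*exp(2*t)/2 + 2*t**2 + 3*t*exp(2*t)/2 + ∫((2*t - 16)/(t**2 - t - 6)) dt + ∫(-3*exp(2*t)/2) dt.
Step 5. Evaluate the standard form: now -3*t**2*exp(2*t)/2 + 2*t**2 + 3*t*exp(2*t)/2 - 3*exp(2*t)/4 + ∫((2*t - 16)/(t**2 - t - 6)) dt.
Step 6. Decompose ∫((2*t - 16)/(t**2 - t - 6)) dt by partial fractions, (2*t - 16)/(t**2 - t - 6) = 4/(t + 2) - 2/(t - 3): now -3*t**2*exp(2*t)/2 + 2*t**2 + 3*t*exp(2*t)/2 - 3*exp(2*t)/4 + ∫(-2/(t - 3)) dt + ∫(4/(t + 2)) dt.
Step 7. Evaluate the standard form [assuming t > 3]: now -3*t**2*exp(2*t)/2 + 2*t**2 + 3*t*exp(2*t)/2 - 3*exp(2*t)/4 - 2*log(t - 3) + ∫(4/(t + 2)) dt.
Step 8. Evaluate the standard form [assuming t > -2]: now -3*t**2*exp(2*t)/2 + 2*t**2 + 3*t*exp(2*t)/2 - 3*exp(2*t)/4 - 2*log(t - 3) + 4*log(t + 2).
Answer: -3*t**2*exp(2*t)/2 + 2*t**2 + 3*t*exp(2*t)/2 - 3*exp(2*t)/4 - 2*log(t - 3) + 4*log(t + 2).


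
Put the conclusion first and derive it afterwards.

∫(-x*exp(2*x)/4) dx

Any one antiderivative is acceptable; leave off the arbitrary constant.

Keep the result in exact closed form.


The answer is -x*exp(2*x)/8 + exp(2*x)/16.
Step 1. Integrate ∫(-x*exp(2*x)/4) dx by parts with u = x, dv = (-exp(2*x)/4) dx, so v = -exp(2*x)/8: now -x*exp(2*x)/8 + ∫(exp(2*x)/8) dx.
Step 2. Evaluate the standard form: now -x*exp(2*x)/8 + exp(2*x)/16.
Answer: -x*exp(2*x)/8 + exp(2*x)/16.


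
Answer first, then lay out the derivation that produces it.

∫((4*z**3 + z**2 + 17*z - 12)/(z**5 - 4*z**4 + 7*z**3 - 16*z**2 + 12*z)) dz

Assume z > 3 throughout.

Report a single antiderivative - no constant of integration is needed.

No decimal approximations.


The answer is -log(z) + 2*log(z - 3) - log(z - 1) - atan(z/2)/2.
Step 1. Decompose ∫((4*z**3 + z**2 + 17*z - 12)/(z**5 - 4*z**4 + 7*z**3 - 16*z**2 + 12*z)) dz by partial fractions, (4*z**3 + z**2 + 17*z - 12)/(z**5 - 4*z**4 + 7*z**3 - 16*z**2 + 12*z) = -1/(z**2 + 4) - 1/(z - 1) + 2/(z - 3) - 1/z: now ∫(-1/z) dz + ∫(2/(z - 3)) dz + ∫(-1/(z - 1)) dz + ∫(-1/(z**2 + 4)) dz.
Step 2. Evaluate the standard form [assuming z > 3]: now 2*log(z - 3) + ∫(-1/z) dz + ∫(-1/(z - 1)) dz + ∫(-1/(z**2 + 4)) dz.
Step 3. Evaluate the standard form [assuming z > 0]: now -log(z) + 2*log(z - 3) + ∫(-1/(z - 1)) dz + ∫(-1/(z**2 + 4)) dz.
Step 4. Evaluate the standard form [assuming z > 1]: now -log(z) + 2*log(z - 3) - log(z - 1) + ∫(-1/(z**2 + 4)) dz.
Step 5. Evaluate the standard form: now -log(z) + 2*log(z - 3) - log(z - 1) - atan(z/2)/2.
Answer: -log(z) + 2*log(z - 3) - log(z - 1) - atan(z/2)/2.


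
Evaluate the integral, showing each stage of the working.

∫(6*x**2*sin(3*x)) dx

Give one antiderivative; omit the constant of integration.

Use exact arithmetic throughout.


Step 1. Integrate ∫(6*x**2*sin(3*x)) dx by parts with u = x**2, dv = (6*sin(3*x)) dx, so v = -2*cos(3*x): now -2*x**2*cos(3*x) + ∫(4*x*cos(3*x)) dx.
Step 2. Integrate ∫(4*x*cos(3*x)) dx by parts with u = x, dv = (4*cos(3*x)) dx, so v = 4*sin(3*x)/3: now -2*x**2*cos(3*x) + 4*x*sin(3*x)/3 + ∫(-4*sin(3*x)/3) dx.
Step 3. Evaluate the standard form: now -2*x**2*cos(3*x) + 4*x*sin(3*x)/3 + 4*cos(3*x)/9.
Answer: -2*x**2*cos(3*x) + 4*x*sin(3*x)/3 + 4*cos(3*x)/9.


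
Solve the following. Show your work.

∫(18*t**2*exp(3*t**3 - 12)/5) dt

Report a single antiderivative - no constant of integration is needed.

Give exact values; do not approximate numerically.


Step 1. Substitute u = t**3 - 4, turning ∫(18*t**2*exp(3*t**3 - 12)/5) dt into ∫(6*exp(3*u)/5) du: now ∫(6*exp(3*u)/5) du.
Step 2. Evaluate the standard form: now 2*exp(3*u)/5.
Step 3. Substitute back u = t**3 - 4: now 2*exp(3*t**3 - 12)/5.
Answer: 2*exp(3*t**3 - 12)/5.


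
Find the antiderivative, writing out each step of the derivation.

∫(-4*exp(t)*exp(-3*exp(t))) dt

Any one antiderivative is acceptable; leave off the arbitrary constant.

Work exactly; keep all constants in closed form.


Step 1. Substitute u = exp(t), turning ∫(-4*exp(t)*exp(-3*exp(t))) dt into ∫(-4*exp(-3*u)) du: now ∫(-4*exp(-3*u)) du.
Step 2. Evaluate the standard form: now 4*exp(-3*u)/3.
Step 3. Substitute back u = exp(t): now 4*exp(-3*exp(t))/3.
Answer: 4*exp(-3*exp(t))/3.


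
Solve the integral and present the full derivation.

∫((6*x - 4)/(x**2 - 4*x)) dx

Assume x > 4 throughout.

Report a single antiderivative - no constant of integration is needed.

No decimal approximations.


Step 1. Decompose ∫((6*x - 4)/(x**2 - 4*x)) dx by partial fractions, (6*x - 4)/(x**2 - 4*x) = 5/(x - 4) + 1/x: now ∫(1/x) dx + ∫(5/(x - 4)) dx.
Step 2. Evaluate the standard form [assuming x > 0]: now log(x) + ∫(5/(x - 4)) dx.
Step 3. Evaluate the standard form [assuming x > 4]: now log(x) + 5*log(x - 4).
Answer: log(x) + 5*log(x - 4).


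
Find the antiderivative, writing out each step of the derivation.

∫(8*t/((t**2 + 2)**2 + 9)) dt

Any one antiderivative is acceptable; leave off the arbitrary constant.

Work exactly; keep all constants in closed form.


Step 1. Substitute u = t**2 + 2, turning ∫(8*t/((t**2 + 2)**2 + 9)) dt into ∫(4/(u**2 + 9)) du: now ∫(4/(u**2 + 9)) du.
Step 2. Evaluate the standard form: now 4*atan(u/3)/3.
Step 3. Substitute back u = t**2 + 2: now 4*atan(t**2/3 + 2/3)/3.
Answer: 4*atan(t**2/3 + 2/3)/3.


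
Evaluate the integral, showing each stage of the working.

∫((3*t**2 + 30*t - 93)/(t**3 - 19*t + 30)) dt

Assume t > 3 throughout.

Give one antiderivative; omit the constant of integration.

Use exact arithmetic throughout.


Step 1. Decompose ∫((3*t**2 + 30*t - 93)/(t**3 - 19*t + 30)) dt by partial fractions, (3*t**2 + 30*t - 93)/(t**3 - 19*t + 30) = -3/(t + 5) + 3/(t - 2) + 3/(t - 3): now ∫(3/(t - 3)) dt + ∫(3/(t - 2)) dt + ∫(-3/(t + 5)) dt.
Step 2. Evaluate the standard form [assuming t > 3]: now 3*log(t - 3) + ∫(3/(t - 2)) dt + ∫(-3/(t + 5)) dt.
Step 3. Evaluate the standard form [assuming t > 2]: now 3*log(t - 3) + 3*log(t - 2) + ∫(-3/(t + 5)) dt.
Step 4. Evaluate the standard form [assuming t > -5]: now 3*log(t - 3) + 3*log(t - 2) - 3*log(t + 5).
Answer: 3*log(t - 3) + 3*log(t - 2) - 3*log(t + 5).


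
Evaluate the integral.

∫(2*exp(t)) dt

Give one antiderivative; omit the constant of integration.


Answer: 2*exp(t).


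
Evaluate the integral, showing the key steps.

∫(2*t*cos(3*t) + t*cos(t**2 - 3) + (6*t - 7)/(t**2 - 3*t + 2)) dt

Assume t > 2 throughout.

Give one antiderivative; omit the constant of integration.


Step 1. Rewrite: now ∫(2*t*cos(3*t)) dt + ∫(t*cos(t**2 - 3)) dt + ∫((6*t - 7)/(t**2 - 3*t + 2)) dt.
Step 2. Integrate ∫(2*t*cos(3*t)) dt by parts with u = t, dv = (2*cos(3*t)) dt, so v = 2*sin(3*t)/3: now 2*t*sin(3*t)/3 + ∫(t*cos(t**2 - 3)) dt + ∫((6*t - 7)/(t**2 - 3*t + 2)) dt + ∫(-2*sin(3*t)/3) dt.
Step 3. Evaluate the standard form: now 2*t*sin(3*t)/3 + 2*cos(3*t)/9 + ∫(t*cos(t**2 - 3)) dt + ∫((6*t - 7)/(t**2 - 3*t + 2)) dt.
Step 4. Decompose ∫((6*t - 7)/(t**2 - 3*t + 2)) dt by partial fractions, (6*t - 7)/(t**2 - 3*t + 2) = 1/(t - 1) + 5/(t - 2): now 2*t*sin(3*t)/3 + 2*cos(3*t)/9 + ∫(t*cos(t**2 - 3)) dt + ∫(5/(t - 2)) dt + ∫(1/(t - 1)) dt.
Step 5. Evaluate the standard form [assuming t > 2]: now 2*t*sin(3*t)/3 + 5*log(t - 2) + 2*cos(3*t)/9 + ∫(t*cos(t**2 - 3)) dt + ∫(1/(t - 1)) dt.
Step 6. Evaluate the standard form [assuming t > 1]: now 2*t*sin(3*t)/3 + 5*log(t - 2) + log(t - 1) + 2*cos(3*t)/9 + ∫(t*cos(t**2 - 3)) dt.
Step 7. Substitute u = t**2 - 3, turning ∫(t*cos(t**2 - 3)) dt into ∫(cos(u)/2) du: now 2*t*sin(3*t)/3 + 5*log(t - 2) + log(t - 1) + 2*cos(3*t)/9 + ∫(cos(u)/2) du.
Step 8. Evaluate the standard form: now 2*t*sin(3*t)/3 + 5*log(t - 2) + log(t - 1) + sin(u)/2 + 2*cos(3*t)/9.
Step 9. Substitute back u = t**2 - 3: now 2*t*sin(3*t)/3 + 5*log(t - 2) + log(t - 1) + sin(t**2 - 3)/2 + 2*cos(3*t)/9.
Answer: 2*t*sin(3*t)/3 + 5*log(t - 2) + log(t - 1) + sin(t**2 - 3)/2 + 2*cos(3*t)/9.


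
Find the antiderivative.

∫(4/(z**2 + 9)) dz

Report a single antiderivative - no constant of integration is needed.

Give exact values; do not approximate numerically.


Answer: 4*atan(z/3)/3.


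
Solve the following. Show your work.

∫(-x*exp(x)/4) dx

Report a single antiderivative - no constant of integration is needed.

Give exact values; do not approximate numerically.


Step 1. Integrate ∫(-x*exp(x)/4) dx by parts with u = x, dv = (-exp(x)/4) dx, so v = -exp(x)/4: now -x*exp(x)/4 + ∫(exp(x)/4) dx.
Step 2. Evaluate the standard form: now -x*exp(x)/4 + exp(x)/4.
Answer: -x*exp(x)/4 + exp(x)/4.


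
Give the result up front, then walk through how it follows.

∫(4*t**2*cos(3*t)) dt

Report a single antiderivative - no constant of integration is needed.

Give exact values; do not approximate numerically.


The answer is 4*t**2*sin(3*t)/3 + 8*t*cos(3*t)/9 - 8*sin(3*t)/27.
Step 1. Integrate ∫(4*t**2*cos(3*t)) dt by parts with u = t**2, dv = (4*cos(3*t)) dt, so v = 4*sin(3*t)/3: now 4*t**2*sin(3*t)/3 + ∫(-8*t*sin(3*t)/3) dt.
Step 2. Integrate ∫(-8*t*sin(3*t)/3) dt by parts with u = t, dv = (-8*sin(3*t)/3) dt, so v = 8*cos(3*t)/9: now 4*t**2*sin(3*t)/3 + 8*t*cos(3*t)/9 + ∫(-8*cos(3*t)/9) dt.
Step 3. Evaluate the standard form: now 4*t**2*sin(3*t)/3 + 8*t*cos(3*t)/9 - 8*sin(3*t)/27.
Answer: 4*t**2*sin(3*t)/3 + 8*t*cos(3*t)/9 - 8*sin(3*t)/27.


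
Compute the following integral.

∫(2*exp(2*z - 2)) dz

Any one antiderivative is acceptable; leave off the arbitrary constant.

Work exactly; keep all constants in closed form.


Answer: exp(2*z - 2).


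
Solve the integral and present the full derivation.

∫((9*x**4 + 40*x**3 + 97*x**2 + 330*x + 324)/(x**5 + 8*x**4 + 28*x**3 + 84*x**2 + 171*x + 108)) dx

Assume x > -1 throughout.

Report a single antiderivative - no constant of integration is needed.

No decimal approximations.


Step 1. Decompose ∫((9*x**4 + 40*x**3 + 97*x**2 + 330*x + 324)/(x**5 + 8*x**4 + 28*x**3 + 84*x**2 + 171*x + 108)) dx by partial fractions, (9*x**4 + 40*x**3 + 97*x**2 + 330*x + 324)/(x**5 + 8*x**4 + 28*x**3 + 84*x**2 + 171*x + 108) = -3/(x**2 + 9) + 4/(x + 4) + 4/(x + 3) + 1/(x + 1): now ∫(1/(x + 1)) dx + ∫(4/(x + 3)) dx + ∫(4/(x + 4)) dx + ∫(-3/(x**2 + 9)) dx.
Step 2. Evaluate the standard form [assuming x > -3]: now 4*log(x + 3) + ∫(1/(x + 1)) dx + ∫(4/(x + 4)) dx + ∫(-3/(x**2 + 9)) dx.
Step 3. Evaluate the standard form [assuming x > -4]: now 4*log(x + 3) + 4*log(x + 4) + ∫(1/(x + 1)) dx + ∫(-3/(x**2 + 9)) dx.
Step 4. Evaluate the standard form [assuming x > -1]: now log(x + 1) + 4*log(x + 3) + 4*log(x + 4) + ∫(-3/(x**2 + 9)) dx.
Step 5. Evaluate the standard form: now log(x + 1) + 4*log(x + 3) + 4*log(x + 4) - atan(x/3).
Answer: log(x + 1) + 4*log(x + 3) + 4*log(x + 4) - atan(x/3).


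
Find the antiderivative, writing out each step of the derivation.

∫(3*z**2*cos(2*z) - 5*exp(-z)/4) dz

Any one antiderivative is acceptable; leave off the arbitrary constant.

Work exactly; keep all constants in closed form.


Step 1. Rewrite: now ∫(3*z**2*cos(2*z)) dz + ∫(-5*exp(-z)/4) dz.
Step 2. Integrate ∫(3*z**2*cos(2*z)) dz by parts with u = z**2, dv = (3*cos(2*z)) dz, so v = 3*sin(2*z)/2: now 3*z**2*sin(2*z)/2 + ∫(-3*z*sin(2*z)) dz + ∫(-5*exp(-z)/4) dz.
Step 3. Integrate ∫(-3*z*sin(2*z)) dz by parts with u = z, dv = (-3*sin(2*z)) dz, so v = 3*cos(2*z)/2: now 3*z**2*sin(2*z)/2 + 3*z*cos(2*z)/2 + ∫(-5*exp(-z)/4) dz + ∫(-3*cos(2*z)/2) dz.
Step 4. Evaluate the standard form: now 3*z**2*sin(2*z)/2 + 3*z*cos(2*z)/2 - 3*sin(2*z)/4 + ∫(-5*exp(-z)/4) dz.
Step 5. Evaluate the standard form: now 3*z**2*sin(2*z)/2 + 3*z*cos(2*z)/2 - 3*sin(2*z)/4 + 5*exp(-z)/4.
Answer: 3*z**2*sin(2*z)/2 + 3*z*cos(2*z)/2 - 3*sin(2*z)/4 + 5*exp(-z)/4.


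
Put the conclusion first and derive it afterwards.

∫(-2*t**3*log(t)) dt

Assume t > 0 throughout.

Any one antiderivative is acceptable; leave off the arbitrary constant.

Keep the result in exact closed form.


The answer is -t**4*log(t)/2 + t**4/8.
Step 1. Integrate ∫(-2*t**3*log(t)) dt by parts with u = log(t), dv = (-2*t**3) dt, so v = -t**4/2 [assuming t > 0]: now -t**4*log(t)/2 + ∫(t**3/2) dt.
Step 2. Evaluate the standard form: now -t**4*log(t)/2 + t**4/8.
Answer: -t**4*log(t)/2 + t**4/8.


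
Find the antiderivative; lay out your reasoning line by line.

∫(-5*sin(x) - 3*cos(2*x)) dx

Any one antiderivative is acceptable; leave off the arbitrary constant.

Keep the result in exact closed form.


Step 1. Rewrite: now ∫(-5*sin(x)) dx + ∫(-3*cos(2*x)) dx.
Step 2. Evaluate the standard form: now 5*cos(x) + ∫(-3*cos(2*x)) dx.
Step 3. Evaluate the standard form: now -3*sin(2*x)/2 + 5*cos(x).
Answer: -3*sin(2*x)/2 + 5*cos(x).


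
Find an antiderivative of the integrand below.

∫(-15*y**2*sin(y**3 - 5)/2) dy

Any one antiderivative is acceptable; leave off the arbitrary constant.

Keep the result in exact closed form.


Answer: 5*cos(y**3 - 5)/2.


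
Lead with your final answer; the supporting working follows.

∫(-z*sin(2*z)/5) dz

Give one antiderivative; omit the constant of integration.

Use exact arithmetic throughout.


The answer is z*cos(2*z)/10 - sin(2*z)/20.
Step 1. Integrate ∫(-z*sin(2*z)/5) dz by parts with u = z, dv = (-sin(2*z)/5) dz, so v = cos(2*z)/10: now z*cos(2*z)/10 + ∫(-cos(2*z)/10) dz.
Step 2. Evaluate the standard form: now z*cos(2*z)/10 - sin(2*z)/20.
Answer: z*cos(2*z)/10 - sin(2*z)/20.


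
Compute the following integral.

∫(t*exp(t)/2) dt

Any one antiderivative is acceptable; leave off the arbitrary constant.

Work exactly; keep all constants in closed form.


Answer: t*exp(t)/2 - exp(t)/2.


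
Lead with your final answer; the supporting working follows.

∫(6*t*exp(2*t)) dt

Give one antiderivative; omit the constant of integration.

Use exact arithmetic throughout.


The answer is 3*t*exp(2*t) - 3*exp(2*t)/2.
Step 1. Integrate ∫(6*t*exp(2*t)) dt by parts with u = t, dv = (6*exp(2*t)) dt, so v = 3*exp(2*t): now 3*t*exp(2*t) + ∫(-3*exp(2*t)) dt.
Step 2. Evaluate the standard form: now 3*t*exp(2*t) - 3*exp(2*t)/2.
Answer: 3*t*exp(2*t) - 3*exp(2*t)/2.


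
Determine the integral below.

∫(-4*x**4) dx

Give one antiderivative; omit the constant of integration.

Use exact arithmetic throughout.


Answer: -4*x**5/5.


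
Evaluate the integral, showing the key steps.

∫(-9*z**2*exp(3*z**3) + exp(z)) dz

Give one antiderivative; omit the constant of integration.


Step 1. Rewrite: now ∫(-9*z**2*exp(3*z**3)) dz + ∫(exp(z)) dz.
Step 2. Substitute u = z**3, turning ∫(-9*z**2*exp(3*z**3)) dz into ∫(-3*exp(3*u)) du: now ∫(-3*exp(3*u)) du + ∫(exp(z)) dz.
Step 3. Evaluate the standard form: now -exp(3*u) + ∫(exp(z)) dz.
Step 4. Substitute back u = z**3: now -exp(3*z**3) + ∫(exp(z)) dz.
Step 5. Evaluate the standard form: now exp(z) - exp(3*z**3).
Answer: exp(z) - exp(3*z**3).


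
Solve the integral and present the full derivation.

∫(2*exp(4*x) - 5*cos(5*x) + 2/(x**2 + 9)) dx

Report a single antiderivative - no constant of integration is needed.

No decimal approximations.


Step 1. Rewrite: now ∫(2/(x**2 + 9)) dx + ∫(2*exp(4*x)) dx + ∫(-5*cos(5*x)) dx.
Step 2. Evaluate the standard form: now -sin(5*x) + ∫(2/(x**2 + 9)) dx + ∫(2*exp(4*x)) dx.
Step 3. Evaluate the standard form: now -sin(5*x) + 2*atan(x/3)/3 + ∫(2*exp(4*x)) dx.
Step 4. Evaluate the standard form: now exp(4*x)/2 - sin(5*x) + 2*atan(x/3)/3.
Answer: exp(4*x)/2 - sin(5*x) + 2*atan(x/3)/3.


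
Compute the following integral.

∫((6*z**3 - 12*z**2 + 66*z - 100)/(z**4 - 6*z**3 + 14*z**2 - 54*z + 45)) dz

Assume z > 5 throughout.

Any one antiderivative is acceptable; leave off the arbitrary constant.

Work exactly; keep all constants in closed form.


Answer: 5*log(z - 5) + log(z - 1) - 2*atan(z/3)/3.


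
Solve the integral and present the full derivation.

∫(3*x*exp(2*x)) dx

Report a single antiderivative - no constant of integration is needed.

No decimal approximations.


Step 1. Integrate ∫(3*x*exp(2*x)) dx by parts with u = x, dv = (3*exp(2*x)) dx, so v = 3*exp(2*x)/2: now 3*x*exp(2*x)/2 + ∫(-3*exp(2*x)/2) dx.
Step 2. Evaluate the standard form: now 3*x*exp(2*x)/2 - 3*exp(2*x)/4.
Answer: 3*x*exp(2*x)/2 - 3*exp(2*x)/4.


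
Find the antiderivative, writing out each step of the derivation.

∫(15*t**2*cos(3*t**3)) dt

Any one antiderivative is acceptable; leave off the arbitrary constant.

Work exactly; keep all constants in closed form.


Step 1. Substitute u = t**3, turning ∫(15*t**2*cos(3*t**3)) dt into ∫(5*cos(3*u)) du: now ∫(5*cos(3*u)) du.
Step 2. Evaluate the standard form: now 5*sin(3*u)/3.
Step 3. Substitute back u = t**3: now 5*sin(3*t**3)/3.
Answer: 5*sin(3*t**3)/3.


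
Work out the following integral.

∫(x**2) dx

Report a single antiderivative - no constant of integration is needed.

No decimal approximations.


Answer: x**3/3.


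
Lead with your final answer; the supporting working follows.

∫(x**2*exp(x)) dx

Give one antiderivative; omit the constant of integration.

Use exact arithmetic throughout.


The answer is x**2*exp(x) - 2*x*exp(x) + 2*exp(x).
Step 1. Integrate ∫(x**2*exp(x)) dx by parts with u = x**2, dv = (exp(x)) dx, so v = exp(x): now x**2*exp(x) + ∫(-2*x*exp(x)) dx.
Step 2. Integrate ∫(-2*x*exp(x)) dx by parts with u = x, dv = (-2*exp(x)) dx, so v = -2*exp(x): now x**2*exp(x) - 2*x*exp(x) + ∫(2*exp(x)) dx.
Step 3. Evaluate the standard form: now x**2*exp(x) - 2*x*exp(x) + 2*exp(x).
Answer: x**2*exp(x) - 2*x*exp(x) + 2*exp(x).


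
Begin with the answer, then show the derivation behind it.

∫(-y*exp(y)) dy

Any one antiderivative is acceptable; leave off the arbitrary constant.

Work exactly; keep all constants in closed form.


The answer is -y*exp(y) + exp(y).
Step 1. Integrate ∫(-y*exp(y)) dy by parts with u = y, dv = (-exp(y)) dy, so v = -exp(y): now -y*exp(y) + ∫(exp(y)) dy.
Step 2. Evaluate the standard form: now -y*exp(y) + exp(y).
Answer: -y*exp(y) + exp(y).


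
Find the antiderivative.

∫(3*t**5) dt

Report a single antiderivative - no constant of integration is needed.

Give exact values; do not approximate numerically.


Answer: t**6/2.


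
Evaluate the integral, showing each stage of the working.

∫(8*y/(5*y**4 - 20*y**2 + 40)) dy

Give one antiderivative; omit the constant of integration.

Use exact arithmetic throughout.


Step 1. Substitute u = y**2 - 2, turning ∫(8*y/(5*y**4 - 20*y**2 + 40)) dy into ∫(4/(5*(u**2 + 4))) du: now ∫(4/(5*(u**2 + 4))) du.
Step 2. Evaluate the standard form: now 2*atan(u/2)/5.
Step 3. Substitute back u = y**2 - 2: now 2*atan(y**2/2 - 1)/5.
Answer: 2*atan(y**2/2 - 1)/5.


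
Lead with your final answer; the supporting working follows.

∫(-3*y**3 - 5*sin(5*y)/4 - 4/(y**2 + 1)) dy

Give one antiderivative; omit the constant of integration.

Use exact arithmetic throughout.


The answer is -3*y**4/4 + cos(5*y)/4 - 4*atan(y).
Step 1. Rewrite: now ∫(-3*y**3) dy + ∫(-4/(y**2 + 1)) dy + ∫(-5*sin(5*y)/4) dy.
Step 2. Evaluate the standard form: now -4*atan(y) + ∫(-3*y**3) dy + ∫(-5*sin(5*y)/4) dy.
Step 3. Evaluate the standard form: now -3*y**4/4 - 4*atan(y) + ∫(-5*sin(5*y)/4) dy.
Step 4. Evaluate the standard form: now -3*y**4/4 + cos(5*y)/4 - 4*atan(y).
Answer: -3*y**4/4 + cos(5*y)/4 - 4*atan(y).


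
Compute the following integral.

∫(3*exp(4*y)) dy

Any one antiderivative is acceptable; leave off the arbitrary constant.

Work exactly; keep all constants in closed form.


Answer: 3*exp(4*y)/4.


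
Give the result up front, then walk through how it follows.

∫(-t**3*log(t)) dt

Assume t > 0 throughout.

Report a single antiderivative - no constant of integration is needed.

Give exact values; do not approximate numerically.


The answer is -t**4*log(t)/4 + t**4/16.
Step 1. Integrate ∫(-t**3*log(t)) dt by parts with u = log(t), dv = (-t**3) dt, so v = -t**4/4 [assuming t > 0]: now -t**4*log(t)/4 + ∫(t**3/4) dt.
Step 2. Evaluate the standard form: now -t**4*log(t)/4 + t**4/16.
Answer: -t**4*log(t)/4 + t**4/16.


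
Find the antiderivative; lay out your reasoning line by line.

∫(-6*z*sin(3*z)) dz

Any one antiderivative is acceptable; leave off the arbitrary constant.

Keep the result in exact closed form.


Step 1. Integrate ∫(-6*z*sin(3*z)) dz by parts with u = z, dv = (-6*sin(3*z)) dz, so v = 2*cos(3*z): now 2*z*cos(3*z) + ∫(-2*cos(3*z)) dz.
Step 2. Evaluate the standard form: now 2*z*cos(3*z) - 2*sin(3*z)/3.
Answer: 2*z*cos(3*z) - 2*sin(3*z)/3.


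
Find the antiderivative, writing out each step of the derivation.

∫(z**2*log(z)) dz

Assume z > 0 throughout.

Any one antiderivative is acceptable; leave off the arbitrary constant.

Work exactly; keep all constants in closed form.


Step 1. Integrate ∫(z**2*log(z)) dz by parts with u = log(z), dv = (z**2) dz, so v = z**3/3 [assuming z > 0]: now z**3*log(z)/3 + ∫(-z**2/3) dz.
Step 2. Evaluate the standard form: now z**3*log(z)/3 - z**3/9.
Answer: z**3*log(z)/3 - z**3/9.


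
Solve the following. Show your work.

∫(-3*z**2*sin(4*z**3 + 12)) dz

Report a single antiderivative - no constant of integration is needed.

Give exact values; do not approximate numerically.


Step 1. Substitute u = z**3 + 3, turning ∫(-3*z**2*sin(4*z**3 + 12)) dz into ∫(-sin(4*u)) du: now ∫(-sin(4*u)) du.
Step 2. Evaluate the standard form: now cos(4*u)/4.
Step 3. Substitute back u = z**3 + 3: now cos(4*z**3 + 12)/4.
Answer: cos(4*z**3 + 12)/4.


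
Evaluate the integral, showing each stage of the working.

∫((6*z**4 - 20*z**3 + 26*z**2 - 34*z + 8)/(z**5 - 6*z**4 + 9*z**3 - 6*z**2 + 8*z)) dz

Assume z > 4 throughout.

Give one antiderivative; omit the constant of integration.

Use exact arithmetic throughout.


Step 1. Decompose ∫((6*z**4 - 20*z**3 + 26*z**2 - 34*z + 8)/(z**5 - 6*z**4 + 9*z**3 - 6*z**2 + 8*z)) dz by partial fractions, (6*z**4 - 20*z**3 + 26*z**2 - 34*z + 8)/(z**5 - 6*z**4 + 9*z**3 - 6*z**2 + 8*z) = -2/(z**2 + 1) + 1/(z - 2) + 4/(z - 4) + 1/z: now ∫(1/z) dz + ∫(4/(z - 4)) dz + ∫(1/(z - 2)) dz + ∫(-2/(z**2 + 1)) dz.
Step 2. Evaluate the standard form [assuming z > 2]: now log(z - 2) + ∫(1/z) dz + ∫(4/(z - 4)) dz + ∫(-2/(z**2 + 1)) dz.
Step 3. Evaluate the standard form [assuming z > 4]: now 4*log(z - 4) + log(z - 2) + ∫(1/z) dz + ∫(-2/(z**2 + 1)) dz.
Step 4. Evaluate the standard form [assuming z > 0]: now log(z) + 4*log(z - 4) + log(z - 2) + ∫(-2/(z**2 + 1)) dz.
Step 5. Evaluate the standard form: now log(z) + 4*log(z - 4) + log(z - 2) - 2*atan(z).
Answer: log(z) + 4*log(z - 4) + log(z - 2) - 2*atan(z).


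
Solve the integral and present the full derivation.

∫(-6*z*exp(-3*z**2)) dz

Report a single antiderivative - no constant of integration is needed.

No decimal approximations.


Step 1. Substitute u = z**2, turning ∫(-6*z*exp(-3*z**2)) dz into ∫(-3*exp(-3*u)) du: now ∫(-3*exp(-3*u)) du.
Step 2. Evaluate the standard form: now exp(-3*u).
Step 3. Substitute back u = z**2: now exp(-3*z**2).
Answer: exp(-3*z**2).


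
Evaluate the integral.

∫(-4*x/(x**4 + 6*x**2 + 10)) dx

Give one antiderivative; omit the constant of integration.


Answer: -2*atan(x**2 + 3).


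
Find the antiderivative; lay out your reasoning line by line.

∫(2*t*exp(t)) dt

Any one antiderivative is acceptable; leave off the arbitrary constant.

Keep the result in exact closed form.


Step 1. Integrate ∫(2*t*exp(t)) dt by parts with u = t, dv = (2*exp(t)) dt, so v = 2*exp(t): now 2*t*exp(t) + ∫(-2*exp(t)) dt.
Step 2. Evaluate the standard form: now 2*t*exp(t) - 2*exp(t).
Answer: 2*t*exp(t) - 2*exp(t).


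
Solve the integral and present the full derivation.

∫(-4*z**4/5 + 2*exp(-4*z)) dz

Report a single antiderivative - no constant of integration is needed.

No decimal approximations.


Step 1. Rewrite: now ∫(-4*z**4/5) dz + ∫(2*exp(-4*z)) dz.
Step 2. Evaluate the standard form: now ∫(-4*z**4/5) dz - exp(-4*z)/2.
Step 3. Evaluate the standard form: now -4*z**5/25 - exp(-4*z)/2.
Answer: -4*z**5/25 - exp(-4*z)/2.


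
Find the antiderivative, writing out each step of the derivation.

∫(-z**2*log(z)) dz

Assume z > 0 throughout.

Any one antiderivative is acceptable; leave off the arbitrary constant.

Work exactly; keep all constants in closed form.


Step 1. Integrate ∫(-z**2*log(z)) dz by parts with u = log(z), dv = (-z**2) dz, so v = -z**3/3 [assuming z > 0]: now -z**3*log(z)/3 + ∫(z**2/3) dz.
Step 2. Evaluate the standard form: now -z**3*log(z)/3 + z**3/9.
Answer: -z**3*log(z)/3 + z**3/9.


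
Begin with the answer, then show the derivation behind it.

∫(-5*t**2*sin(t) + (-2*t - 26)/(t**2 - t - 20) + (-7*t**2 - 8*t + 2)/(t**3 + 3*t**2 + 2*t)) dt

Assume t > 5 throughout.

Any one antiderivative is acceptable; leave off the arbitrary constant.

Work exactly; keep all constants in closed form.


The answer is 5*t**2*cos(t) - 10*t*sin(t) + log(t) - 4*log(t - 5) - 3*log(t + 1) - 5*log(t + 2) + 2*log(t + 4) - 10*cos(t).
Step 1. Rewrite: now ∫(-5*t**2*sin(t)) dt + ∫((-2*t - 26)/(t**2 - t - 20)) dt + ∫((-7*t**2 - 8*t + 2)/(t**3 + 3*t**2 + 2*t)) dt.
Step 2. Decompose ∫((-7*t**2 - 8*t + 2)/(t**3 + 3*t**2 + 2*t)) dt by partial fractions, (-7*t**2 - 8*t + 2)/(t**3 + 3*t**2 + 2*t) = -5/(t + 2) - 3/(t + 1) + 1/t: now ∫(1/t) dt + ∫(-5*t**2*sin(t)) dt + ∫((-2*t - 26)/(t**2 - t - 20)) dt + ∫(-3/(t + 1)) dt + ∫(-5/(t + 2)) dt.
Step 3. Evaluate the standard form [assuming t > -1]: now -3*log(t + 1) + ∫(1/t) dt + ∫(-5*t**2*sin(t)) dt + ∫((-2*t - 26)/(t**2 - t - 20)) dt + ∫(-5/(t + 2)) dt.
Step 4. Evaluate the standard form [assuming t > -2]: now -3*log(t + 1) - 5*log(t + 2) + ∫(1/t) dt + ∫(-5*t**2*sin(t)) dt + ∫((-2*t - 26)/(t**2 - t - 20)) dt.
Step 5. Evaluate the standard form [assuming t > 0]: now log(t) - 3*log(t + 1) - 5*log(t + 2) + ∫(-5*t**2*sin(t)) dt + ∫((-2*t - 26)/(t**2 - t - 20)) dt.
Step 6. Integrate ∫(-5*t**2*sin(t)) dt by parts with u = t**2, dv = (-5*sin(t)) dt, so v = 5*cos(t): now 5*t**2*cos(t) + log(t) - 3*log(t + 1) - 5*log(t + 2) + ∫(-10*t*cos(t)) dt + ∫((-2*t - 26)/(t**2 - t - 20)) dt.
Step 7. Integrate ∫(-10*t*cos(t)) dt by parts with u = t, dv = (-10*cos(t)) dt, so v = -10*sin(t): now 5*t**2*cos(t) - 10*t*sin(t) + log(t) - 3*log(t + 1) - 5*log(t + 2) + ∫((-2*t - 26)/(t**2 - t - 20)) dt + ∫(10*sin(t)) dt.
Step 8. Evaluate the standard form: now 5*t**2*cos(t) - 10*t*sin(t) + log(t) - 3*log(t + 1) - 5*log(t + 2) - 10*cos(t) + ∫((-2*t - 26)/(t**2 - t - 20)) dt.
Step 9. Decompose ∫((-2*t - 26)/(t**2 - t - 20)) dt by partial fractions, (-2*t - 26)/(t**2 - t - 20) = 2/(t + 4) - 4/(t - 5): now 5*t**2*cos(t) - 10*t*sin(t) + log(t) - 3*log(t + 1) - 5*log(t + 2) - 10*cos(t) + ∫(-4/(t - 5)) dt + ∫(2/(t + 4)) dt.
Step 10. Evaluate the standard form [assuming t > -4]: now 5*t**2*cos(t) - 10*t*sin(t) + log(t) - 3*log(t + 1) - 5*log(t + 2) + 2*log(t + 4) - 10*cos(t) + ∫(-4/(t - 5)) dt.
Step 11. Evaluate the standard form [assuming t > 5]: now 5*t**2*cos(t) - 10*t*sin(t) + log(t) - 4*log(t - 5) - 3*log(t + 1) - 5*log(t + 2) + 2*log(t + 4) - 10*cos(t).
Answer: 5*t**2*cos(t) - 10*t*sin(t) + log(t) - 4*log(t - 5) - 3*log(t + 1) - 5*log(t + 2) + 2*log(t + 4) - 10*cos(t).


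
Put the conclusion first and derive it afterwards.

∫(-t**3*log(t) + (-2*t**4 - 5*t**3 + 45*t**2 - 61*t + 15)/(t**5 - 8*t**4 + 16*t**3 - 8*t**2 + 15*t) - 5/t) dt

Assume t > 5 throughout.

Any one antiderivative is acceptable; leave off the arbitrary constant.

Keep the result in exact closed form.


The answer is -t**4*log(t)/4 + t**4/16 - 4*log(t) - 4*log(t - 5) + log(t - 3) - 4*atan(t).
Step 1. Rewrite: now ∫(-5/t) dt + ∫(-t**3*log(t)) dt + ∫((-2*t**4 - 5*t**3 + 45*t**2 - 61*t + 15)/(t**5 - 8*t**4 + 16*t**3 - 8*t**2 + 15*t)) dt.
Step 2. Integrate ∫(-t**3*log(t)) dt by parts with u = log(t), dv = (-t**3) dt, so v = -t**4/4 [assuming t > 0]: now -t**4*log(t)/4 + ∫(-5/t) dt + ∫(t**3/4) dt + ∫((-2*t**4 - 5*t**3 + 45*t**2 - 61*t + 15)/(t**5 - 8*t**4 + 16*t**3 - 8*t**2 + 15*t)) dt.
Step 3. Evaluate the standard form: now -t**4*log(t)/4 + t**4/16 + ∫(-5/t) dt + ∫((-2*t**4 - 5*t**3 + 45*t**2 - 61*t + 15)/(t**5 - 8*t**4 + 16*t**3 - 8*t**2 + 15*t)) dt.
Step 4. Decompose ∫((-2*t**4 - 5*t**3 + 45*t**2 - 61*t + 15)/(t**5 - 8*t**4 + 16*t**3 - 8*t**2 + 15*t)) dt by partial fractions, (-2*t**4 - 5*t**3 + 45*t**2 - 61*t + 15)/(t**5 - 8*t**4 + 16*t**3 - 8*t**2 + 15*t) = -4/(t**2 + 1) + 1/(t - 3) - 4/(t - 5) + 1/t: now -t**4*log(t)/4 + t**4/16 + ∫(-5/t) dt + ∫(1/t) dt + ∫(-4/(t - 5)) dt + ∫(1/(t - 3)) dt + ∫(-4/(t**2 + 1)) dt.
Step 5. Evaluate the standard form [assuming t > 0]: now -t**4*log(t)/4 + t**4/16 + log(t) + ∫(-5/t) dt + ∫(-4/(t - 5)) dt + ∫(1/(t - 3)) dt + ∫(-4/(t**2 + 1)) dt.
Step 6. Evaluate the standard form [assuming t > 3]: now -t**4*log(t)/4 + t**4/16 + log(t) + log(t - 3) + ∫(-5/t) dt + ∫(-4/(t - 5)) dt + ∫(-4/(t**2 + 1)) dt.
Step 7. Evaluate the standard form [assuming t > 5]: now -t**4*log(t)/4 + t**4/16 + log(t) - 4*log(t - 5) + log(t - 3) + ∫(-5/t) dt + ∫(-4/(t**2 + 1)) dt.
Step 8. Evaluate the standard form: now -t**4*log(t)/4 + t**4/16 + log(t) - 4*log(t - 5) + log(t - 3) - 4*atan(t) + ∫(-5/t) dt.
Step 9. Evaluate the standard form [assuming t > 0]: now -t**4*log(t)/4 + t**4/16 - 4*log(t) - 4*log(t - 5) + log(t - 3) - 4*atan(t).
Answer: -t**4*log(t)/4 + t**4/16 - 4*log(t) - 4*log(t - 5) + log(t - 3) - 4*atan(t).


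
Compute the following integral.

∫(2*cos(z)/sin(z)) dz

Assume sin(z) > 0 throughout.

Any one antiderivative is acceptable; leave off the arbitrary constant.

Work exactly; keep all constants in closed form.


Answer: 2*log(sin(z)).


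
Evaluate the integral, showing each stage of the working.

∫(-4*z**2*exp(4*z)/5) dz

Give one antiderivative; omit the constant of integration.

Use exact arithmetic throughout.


Step 1. Integrate ∫(-4*z**2*exp(4*z)/5) dz by parts with u = z**2, dv = (-4*exp(4*z)/5) dz, so v = -exp(4*z)/5: now -z**2*exp(4*z)/5 + ∫(2*z*exp(4*z)/5) dz.
Step 2. Integrate ∫(2*z*exp(4*z)/5) dz by parts with u = z, dv = (2*exp(4*z)/5) dz, so v = exp(4*z)/10: now -z**2*exp(4*z)/5 + z*exp(4*z)/10 + ∫(-exp(4*z)/10) dz.
Step 3. Evaluate the standard form: now -z**2*exp(4*z)/5 + z*exp(4*z)/10 - exp(4*z)/40.
Answer: -z**2*exp(4*z)/5 + z*exp(4*z)/10 - exp(4*z)/40.


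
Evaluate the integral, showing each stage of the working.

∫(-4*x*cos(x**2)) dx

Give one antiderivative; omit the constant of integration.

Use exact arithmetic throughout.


Step 1. Substitute u = x**2, turning ∫(-4*x*cos(x**2)) dx into ∫(-2*cos(u)) du: now ∫(-2*cos(u)) du.
Step 2. Evaluate the standard form: now -2*sin(u).
Step 3. Substitute back u = x**2: now -2*sin(x**2).
Answer: -2*sin(x**2).


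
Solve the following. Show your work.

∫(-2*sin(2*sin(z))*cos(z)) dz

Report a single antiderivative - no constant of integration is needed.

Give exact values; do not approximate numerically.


Step 1. Substitute u = sin(z), turning ∫(-2*sin(2*sin(z))*cos(z)) dz into ∫(-2*sin(2*u)) du: now ∫(-2*sin(2*u)) du.
Step 2. Evaluate the standard form: now cos(2*u).
Step 3. Substitute back u = sin(z): now cos(2*sin(z)).
Answer: cos(2*sin(z)).


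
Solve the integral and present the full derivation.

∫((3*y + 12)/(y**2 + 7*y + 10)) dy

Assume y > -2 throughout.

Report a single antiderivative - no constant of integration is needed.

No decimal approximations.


Step 1. Decompose ∫((3*y + 12)/(y**2 + 7*y + 10)) dy by partial fractions, (3*y + 12)/(y**2 + 7*y + 10) = 1/(y + 5) + 2/(y + 2): now ∫(2/(y + 2)) dy + ∫(1/(y + 5)) dy.
Step 2. Evaluate the standard form [assuming y > -2]: now 2*log(y + 2) + ∫(1/(y + 5)) dy.
Step 3. Evaluate the standard form [assuming y > -5]: now 2*log(y + 2) + log(y + 5).
Answer: 2*log(y + 2) + log(y + 5).
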